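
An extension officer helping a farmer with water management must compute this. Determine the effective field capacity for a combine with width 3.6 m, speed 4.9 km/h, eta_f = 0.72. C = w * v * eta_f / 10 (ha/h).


C = w * v * eta_f / 10
  = 3.6 * 4.9 * 0.72 / 10
  = 12.70 / 10
  = 1.27 ha/h


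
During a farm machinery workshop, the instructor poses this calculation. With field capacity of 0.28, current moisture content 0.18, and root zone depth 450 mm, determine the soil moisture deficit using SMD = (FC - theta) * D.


SMD = (FC - theta) * D
    = (0.28 - 0.18) * 450
    = 0.100 * 450
    = 45 mm


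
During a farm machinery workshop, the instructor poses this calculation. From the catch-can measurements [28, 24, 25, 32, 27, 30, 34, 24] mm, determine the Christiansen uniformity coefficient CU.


xbar = 224 / 8 = 28
sum|xi - xbar| = 24
CU = 100 * (1 - 24 / (8 * 28))
   = 100 * (1 - 0.1071)
   = 89.29%


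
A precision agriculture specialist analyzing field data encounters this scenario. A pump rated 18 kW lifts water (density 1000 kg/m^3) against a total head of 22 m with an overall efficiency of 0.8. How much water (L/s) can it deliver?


Q = (P * 1000 * eta) / (rho * g * H)
  = (18 * 1000 * 0.8) / (1000 * 9.81 * 22)
  = 14400 / 215820
  = 0.06672 m^3/s = 66.72 L/s


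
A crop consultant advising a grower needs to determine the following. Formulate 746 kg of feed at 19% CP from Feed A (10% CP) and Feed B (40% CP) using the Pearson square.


parts_A = CP_b - target = 40 - 19 = 21
parts_B = target - CP_a = 19 - 10 = 9
total_parts = 21 + 9 = 30
Feed A = 746 * 21 / 30 = 522.20 kg
Feed B = 746 * 9 / 30 = 223.80 kg

522.20 kg


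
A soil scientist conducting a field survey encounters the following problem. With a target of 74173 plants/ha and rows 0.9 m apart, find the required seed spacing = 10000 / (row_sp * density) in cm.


spacing = 10000 / (row_sp * density)
        = 10000 / (0.9 * 74173)
        = 10000 / 66755.70
        = 0.14980 m = 14.98 cm


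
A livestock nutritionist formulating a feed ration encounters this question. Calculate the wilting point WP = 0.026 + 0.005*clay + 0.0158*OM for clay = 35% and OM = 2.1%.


WP = 0.026 + 0.005*35 + 0.0158*2.1
   = 0.026 + 0.1750 + 0.0332
   = 0.2342


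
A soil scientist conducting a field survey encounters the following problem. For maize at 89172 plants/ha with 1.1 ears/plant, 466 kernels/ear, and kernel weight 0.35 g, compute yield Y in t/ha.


Y = density * ears * kernels * kw
  = 89172 * 1.1 * 466 * 0.35 g/ha
  = 15998348.52 g/ha
  = 15998.35 kg/ha = 16.00 t/ha


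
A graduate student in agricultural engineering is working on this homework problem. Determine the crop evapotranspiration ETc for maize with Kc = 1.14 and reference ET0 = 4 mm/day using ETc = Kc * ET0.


ETc = Kc * ET0
    = 1.14 * 4
    = 4.56 mm/day


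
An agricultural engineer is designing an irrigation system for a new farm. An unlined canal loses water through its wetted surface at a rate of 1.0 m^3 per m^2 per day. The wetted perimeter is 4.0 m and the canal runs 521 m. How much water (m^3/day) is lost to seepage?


S = C * P * L
  = 1.0 * 4.0 * 521
  = 2084 m^3/day


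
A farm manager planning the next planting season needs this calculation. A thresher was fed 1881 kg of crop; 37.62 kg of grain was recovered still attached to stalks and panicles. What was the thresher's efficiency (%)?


eta = (total - unthreshed) / total * 100
    = (1881 - 37.62) / 1881 * 100
    = 1843.38 / 1881 * 100
    = 98%


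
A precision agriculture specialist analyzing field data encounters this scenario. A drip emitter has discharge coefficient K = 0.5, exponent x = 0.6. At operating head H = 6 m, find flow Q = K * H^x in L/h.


Q = K * H^x
  = 0.5 * 6^0.6
  = 0.5 * 2.9302
  = 1.47 L/h


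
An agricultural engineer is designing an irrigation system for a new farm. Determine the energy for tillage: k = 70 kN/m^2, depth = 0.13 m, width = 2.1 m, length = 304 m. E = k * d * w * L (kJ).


E = k * d * w * L
  = 70 * 0.13 * 2.1 * 304
  = 5809.44 kJ


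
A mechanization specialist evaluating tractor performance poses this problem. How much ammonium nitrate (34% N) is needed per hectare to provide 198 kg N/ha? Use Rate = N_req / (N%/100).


Rate = N_required / (N_content / 100)
     = 198 / (34 / 100)
     = 198 / 0.34
     = 582.35 kg/ha


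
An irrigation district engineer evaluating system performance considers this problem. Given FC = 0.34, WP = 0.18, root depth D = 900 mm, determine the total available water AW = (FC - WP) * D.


AW = (FC - WP) * D
   = (0.34 - 0.18) * 900
   = 0.16 * 900
   = 144 mm


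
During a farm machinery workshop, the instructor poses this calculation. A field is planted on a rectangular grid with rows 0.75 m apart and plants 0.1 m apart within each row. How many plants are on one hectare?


D = 10000 / (row_sp * plant_sp)
  = 10000 / (0.75 * 0.1)
  = 10000 / 0.0750
  = 133333.33 plants/ha


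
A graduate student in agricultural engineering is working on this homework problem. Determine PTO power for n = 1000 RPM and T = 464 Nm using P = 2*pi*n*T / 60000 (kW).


P = 2*pi*n*T / 60000
  = 2*pi * 1000 * 464 / 60000
  = 2915397.98 / 60000
  = 48.59 kW


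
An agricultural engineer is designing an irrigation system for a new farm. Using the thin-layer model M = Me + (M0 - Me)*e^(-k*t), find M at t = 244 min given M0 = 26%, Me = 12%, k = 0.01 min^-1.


M = Me + (M0 - Me) * e^(-k*t)
  = 12 + (26 - 12) * e^(-0.01*244)
  = 12 + 14 * e^(-2.440)
  = 12 + 14 * 0.08716
  = 12 + 1.2203
  = 13.22%


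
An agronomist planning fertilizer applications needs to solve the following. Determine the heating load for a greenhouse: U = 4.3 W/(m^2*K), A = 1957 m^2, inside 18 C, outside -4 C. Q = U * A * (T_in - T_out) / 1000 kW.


dT = 18 - (-4) = 22 K
Q = U * A * dT
  = 4.3 * 1957 * 22
  = 185132.20 W = 185.13 kW


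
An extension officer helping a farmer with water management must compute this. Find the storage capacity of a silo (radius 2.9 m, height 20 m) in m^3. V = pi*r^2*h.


V = pi * r^2 * h
  = pi * 2.9^2 * 20
  = pi * 8.41 * 20
  = 528.42 m^3


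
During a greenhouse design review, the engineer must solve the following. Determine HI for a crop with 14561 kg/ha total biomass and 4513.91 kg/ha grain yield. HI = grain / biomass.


HI = grain_yield / biomass
   = 4513.91 / 14561
   = 0.31


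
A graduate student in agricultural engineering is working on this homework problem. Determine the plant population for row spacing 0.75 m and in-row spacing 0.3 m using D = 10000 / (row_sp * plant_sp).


D = 10000 / (row_sp * plant_sp)
  = 10000 / (0.75 * 0.3)
  = 10000 / 0.2250
  = 44444.44 plants/ha


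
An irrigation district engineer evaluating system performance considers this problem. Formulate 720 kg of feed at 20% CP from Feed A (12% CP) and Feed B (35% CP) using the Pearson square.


parts_A = CP_b - target = 35 - 20 = 15
parts_B = target - CP_a = 20 - 12 = 8
total_parts = 15 + 8 = 23
Feed A = 720 * 15 / 23 = 469.57 kg
Feed B = 720 * 8 / 23 = 250.43 kg

469.57 kg


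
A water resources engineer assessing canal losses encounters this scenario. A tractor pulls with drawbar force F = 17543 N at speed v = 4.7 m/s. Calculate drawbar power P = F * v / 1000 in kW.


P = F * v / 1000
  = 17543 * 4.7 / 1000
  = 82452.10 / 1000
  = 82.45 kW


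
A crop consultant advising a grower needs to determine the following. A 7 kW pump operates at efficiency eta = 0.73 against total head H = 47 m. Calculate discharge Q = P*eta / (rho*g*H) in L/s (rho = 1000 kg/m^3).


Q = (P * 1000 * eta) / (rho * g * H)
  = (7 * 1000 * 0.73) / (1000 * 9.81 * 47)
  = 5110 / 461070
  = 0.01108 m^3/s = 11.08 L/s


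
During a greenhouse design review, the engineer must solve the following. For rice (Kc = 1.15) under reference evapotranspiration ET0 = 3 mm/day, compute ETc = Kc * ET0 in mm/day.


ETc = Kc * ET0
    = 1.15 * 3
    = 3.45 mm/day


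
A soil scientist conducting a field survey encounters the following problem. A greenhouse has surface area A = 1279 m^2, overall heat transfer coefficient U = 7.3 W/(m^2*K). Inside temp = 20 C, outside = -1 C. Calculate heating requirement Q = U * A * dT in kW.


dT = 20 - (-1) = 21 K
Q = U * A * dT
  = 7.3 * 1279 * 21
  = 196070.70 W = 196.07 kW


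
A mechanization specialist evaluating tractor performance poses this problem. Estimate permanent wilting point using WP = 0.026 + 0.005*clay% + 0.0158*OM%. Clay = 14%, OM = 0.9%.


WP = 0.026 + 0.005*14 + 0.0158*0.9
   = 0.026 + 0.0700 + 0.0142
   = 0.1102


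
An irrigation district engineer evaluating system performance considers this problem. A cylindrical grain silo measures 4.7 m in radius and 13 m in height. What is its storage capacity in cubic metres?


V = pi * r^2 * h
  = pi * 4.7^2 * 13
  = pi * 22.09 * 13
  = 902.17 m^3


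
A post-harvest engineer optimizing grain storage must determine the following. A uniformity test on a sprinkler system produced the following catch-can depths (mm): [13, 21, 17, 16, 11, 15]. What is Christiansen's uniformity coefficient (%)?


xbar = 93 / 6 = 15.500
sum|xi - xbar| = 15
CU = 100 * (1 - 15 / (6 * 15.500))
   = 100 * (1 - 0.1613)
   = 83.87%


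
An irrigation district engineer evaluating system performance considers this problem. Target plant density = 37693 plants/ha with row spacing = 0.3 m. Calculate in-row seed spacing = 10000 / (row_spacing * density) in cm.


spacing = 10000 / (row_sp * density)
        = 10000 / (0.3 * 37693)
        = 10000 / 11307.90
        = 0.88434 m = 88.43 cm


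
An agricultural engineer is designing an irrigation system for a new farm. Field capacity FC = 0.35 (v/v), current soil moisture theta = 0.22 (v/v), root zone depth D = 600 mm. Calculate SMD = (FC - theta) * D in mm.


SMD = (FC - theta) * D
    = (0.35 - 0.22) * 600
    = 0.130 * 600
    = 78 mm


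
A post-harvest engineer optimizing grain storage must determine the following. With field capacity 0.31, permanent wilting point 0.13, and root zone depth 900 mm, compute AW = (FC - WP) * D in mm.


AW = (FC - WP) * D
   = (0.31 - 0.13) * 900
   = 0.18 * 900
   = 162 mm


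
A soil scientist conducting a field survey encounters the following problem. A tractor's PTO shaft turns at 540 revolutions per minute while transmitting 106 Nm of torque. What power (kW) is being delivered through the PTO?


P = 2*pi*n*T / 60000
  = 2*pi * 540 * 106 / 60000
  = 359649.53 / 60000
  = 5.99 kW


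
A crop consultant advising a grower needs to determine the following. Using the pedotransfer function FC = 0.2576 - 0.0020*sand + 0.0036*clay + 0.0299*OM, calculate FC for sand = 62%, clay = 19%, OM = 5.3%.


FC = 0.2576 - 0.0020*62 + 0.0036*19 + 0.0299*5.3
   = 0.2576 - 0.1240 + 0.0684 + 0.1585
   = 0.3605


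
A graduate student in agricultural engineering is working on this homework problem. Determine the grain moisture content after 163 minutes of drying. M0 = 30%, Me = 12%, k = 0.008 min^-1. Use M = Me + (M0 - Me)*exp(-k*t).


M = Me + (M0 - Me) * e^(-k*t)
  = 12 + (30 - 12) * e^(-0.008*163)
  = 12 + 18 * e^(-1.304)
  = 12 + 18 * 0.27144
  = 12 + 4.8860
  = 16.89%


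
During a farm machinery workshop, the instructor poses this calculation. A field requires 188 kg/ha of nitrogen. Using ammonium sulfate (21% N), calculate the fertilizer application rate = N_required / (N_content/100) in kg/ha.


Rate = N_required / (N_content / 100)
     = 188 / (21 / 100)
     = 188 / 0.21
     = 895.24 kg/ha


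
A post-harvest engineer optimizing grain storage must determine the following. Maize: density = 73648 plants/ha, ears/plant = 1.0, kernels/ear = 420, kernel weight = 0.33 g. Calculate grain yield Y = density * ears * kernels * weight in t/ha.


Y = density * ears * kernels * kw
  = 73648 * 1.0 * 420 * 0.33 g/ha
  = 10207612.80 g/ha
  = 10207.61 kg/ha = 10.21 t/ha


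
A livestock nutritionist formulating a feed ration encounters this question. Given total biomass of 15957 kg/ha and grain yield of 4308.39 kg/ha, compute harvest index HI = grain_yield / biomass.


HI = grain_yield / biomass
   = 4308.39 / 15957
   = 0.27


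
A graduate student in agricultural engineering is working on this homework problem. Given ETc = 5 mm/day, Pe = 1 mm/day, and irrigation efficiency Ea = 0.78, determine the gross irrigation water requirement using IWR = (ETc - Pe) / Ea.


IWR = (ETc - Pe) / Ea
    = (5 - 1) / 0.78
    = 4 / 0.78
    = 5.13 mm/day


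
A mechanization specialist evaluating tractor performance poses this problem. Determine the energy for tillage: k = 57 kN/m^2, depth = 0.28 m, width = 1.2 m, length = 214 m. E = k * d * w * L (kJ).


E = k * d * w * L
  = 57 * 0.28 * 1.2 * 214
  = 4098.53 kJ


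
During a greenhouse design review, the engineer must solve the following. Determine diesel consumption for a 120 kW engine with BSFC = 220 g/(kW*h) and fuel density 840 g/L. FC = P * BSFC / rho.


FC = P * BSFC / rho_fuel
   = 120 * 220 / 840
   = 26400 / 840
   = 31.43 L/h


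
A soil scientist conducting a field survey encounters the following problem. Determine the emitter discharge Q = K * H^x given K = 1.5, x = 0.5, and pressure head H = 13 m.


Q = K * H^x
  = 1.5 * 13^0.5
  = 1.5 * 3.6056
  = 5.41 L/h


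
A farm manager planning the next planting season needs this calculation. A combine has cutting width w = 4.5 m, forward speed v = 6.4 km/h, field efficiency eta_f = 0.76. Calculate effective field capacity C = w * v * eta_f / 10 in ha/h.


C = w * v * eta_f / 10
  = 4.5 * 6.4 * 0.76 / 10
  = 21.89 / 10
  = 2.19 ha/h


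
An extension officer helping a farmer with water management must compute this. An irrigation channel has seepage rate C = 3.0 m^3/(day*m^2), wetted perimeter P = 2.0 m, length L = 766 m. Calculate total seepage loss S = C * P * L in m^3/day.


S = C * P * L
  = 3.0 * 2.0 * 766
  = 4596 m^3/day


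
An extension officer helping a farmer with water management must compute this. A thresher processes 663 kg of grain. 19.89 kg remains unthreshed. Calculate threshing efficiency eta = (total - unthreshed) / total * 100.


eta = (total - unthreshed) / total * 100
    = (663 - 19.89) / 663 * 100
    = 643.11 / 663 * 100
    = 97%


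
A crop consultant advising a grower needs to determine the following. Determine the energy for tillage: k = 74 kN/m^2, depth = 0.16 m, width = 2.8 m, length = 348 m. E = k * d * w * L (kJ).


E = k * d * w * L
  = 74 * 0.16 * 2.8 * 348
  = 11536.90 kJ


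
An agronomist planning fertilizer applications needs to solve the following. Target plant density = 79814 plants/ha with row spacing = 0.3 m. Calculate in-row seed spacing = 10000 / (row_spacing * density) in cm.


spacing = 10000 / (row_sp * density)
        = 10000 / (0.3 * 79814)
        = 10000 / 23944.20
        = 0.41764 m = 41.76 cm


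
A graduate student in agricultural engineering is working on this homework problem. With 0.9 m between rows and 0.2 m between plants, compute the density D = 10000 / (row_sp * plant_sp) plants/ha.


D = 10000 / (row_sp * plant_sp)
  = 10000 / (0.9 * 0.2)
  = 10000 / 0.1800
  = 55555.56 plants/ha


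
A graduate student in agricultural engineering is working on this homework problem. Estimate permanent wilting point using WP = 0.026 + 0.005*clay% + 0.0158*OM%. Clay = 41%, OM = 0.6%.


WP = 0.026 + 0.005*41 + 0.0158*0.6
   = 0.026 + 0.2050 + 0.0095
   = 0.2405


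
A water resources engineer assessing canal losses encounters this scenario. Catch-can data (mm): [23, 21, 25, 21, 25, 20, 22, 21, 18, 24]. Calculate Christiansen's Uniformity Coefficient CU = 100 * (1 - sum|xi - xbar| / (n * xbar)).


xbar = 220 / 10 = 22
sum|xi - xbar| = 18
CU = 100 * (1 - 18 / (10 * 22))
   = 100 * (1 - 0.0818)
   = 91.82%


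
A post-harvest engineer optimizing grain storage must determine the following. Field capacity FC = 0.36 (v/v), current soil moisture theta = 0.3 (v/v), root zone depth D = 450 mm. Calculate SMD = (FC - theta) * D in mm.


SMD = (FC - theta) * D
    = (0.36 - 0.3) * 450
    = 0.060 * 450
    = 27 mm


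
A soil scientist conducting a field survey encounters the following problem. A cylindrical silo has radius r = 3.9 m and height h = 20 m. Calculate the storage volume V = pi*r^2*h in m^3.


V = pi * r^2 * h
  = pi * 3.9^2 * 20
  = pi * 15.21 * 20
  = 955.67 m^3


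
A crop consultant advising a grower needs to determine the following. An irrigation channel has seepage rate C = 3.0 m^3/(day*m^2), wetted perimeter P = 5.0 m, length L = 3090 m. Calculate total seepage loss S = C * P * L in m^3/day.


S = C * P * L
  = 3.0 * 5.0 * 3090
  = 46350 m^3/day


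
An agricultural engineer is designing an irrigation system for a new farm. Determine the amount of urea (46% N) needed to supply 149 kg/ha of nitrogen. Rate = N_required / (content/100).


Rate = N_required / (N_content / 100)
     = 149 / (46 / 100)
     = 149 / 0.46
     = 323.91 kg/ha


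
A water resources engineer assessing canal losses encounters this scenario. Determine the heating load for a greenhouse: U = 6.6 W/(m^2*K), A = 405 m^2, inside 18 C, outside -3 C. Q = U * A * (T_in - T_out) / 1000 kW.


dT = 18 - (-3) = 21 K
Q = U * A * dT
  = 6.6 * 405 * 21
  = 56133 W = 56.13 kW


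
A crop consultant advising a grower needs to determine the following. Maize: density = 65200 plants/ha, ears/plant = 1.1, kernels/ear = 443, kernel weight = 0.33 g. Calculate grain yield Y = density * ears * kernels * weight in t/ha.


Y = density * ears * kernels * kw
  = 65200 * 1.1 * 443 * 0.33 g/ha
  = 10484746.80 g/ha
  = 10484.75 kg/ha = 10.48 t/ha


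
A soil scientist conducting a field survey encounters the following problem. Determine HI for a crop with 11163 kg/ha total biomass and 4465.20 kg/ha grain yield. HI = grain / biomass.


HI = grain_yield / biomass
   = 4465.20 / 11163
   = 0.40


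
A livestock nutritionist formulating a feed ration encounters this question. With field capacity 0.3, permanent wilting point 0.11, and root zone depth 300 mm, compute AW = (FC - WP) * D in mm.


AW = (FC - WP) * D
   = (0.3 - 0.11) * 300
   = 0.19 * 300
   = 57 mm


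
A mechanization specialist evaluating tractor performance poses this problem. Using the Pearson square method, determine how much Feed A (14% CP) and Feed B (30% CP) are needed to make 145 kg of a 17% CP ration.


parts_A = CP_b - target = 30 - 17 = 13
parts_B = target - CP_a = 17 - 14 = 3
total_parts = 13 + 3 = 16
Feed A = 145 * 13 / 16 = 117.81 kg
Feed B = 145 * 3 / 16 = 27.19 kg

117.81 kg


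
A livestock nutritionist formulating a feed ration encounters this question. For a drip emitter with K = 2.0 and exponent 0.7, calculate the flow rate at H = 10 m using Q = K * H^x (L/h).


Q = K * H^x
  = 2.0 * 10^0.7
  = 2.0 * 5.0119
  = 10.02 L/h


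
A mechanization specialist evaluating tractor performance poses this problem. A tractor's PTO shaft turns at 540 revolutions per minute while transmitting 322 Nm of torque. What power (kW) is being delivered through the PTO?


P = 2*pi*n*T / 60000
  = 2*pi * 540 * 322 / 60000
  = 1092520.26 / 60000
  = 18.21 kW


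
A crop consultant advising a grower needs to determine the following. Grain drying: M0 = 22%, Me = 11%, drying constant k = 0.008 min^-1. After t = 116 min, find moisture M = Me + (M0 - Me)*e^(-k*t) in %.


M = Me + (M0 - Me) * e^(-k*t)
  = 11 + (22 - 11) * e^(-0.008*116)
  = 11 + 11 * e^(-0.928)
  = 11 + 11 * 0.39534
  = 11 + 4.3488
  = 15.35%


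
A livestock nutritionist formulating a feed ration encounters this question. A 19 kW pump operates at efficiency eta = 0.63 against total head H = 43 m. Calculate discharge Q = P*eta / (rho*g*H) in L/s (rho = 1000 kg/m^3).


Q = (P * 1000 * eta) / (rho * g * H)
  = (19 * 1000 * 0.63) / (1000 * 9.81 * 43)
  = 11970 / 421830
  = 0.02838 m^3/s = 28.38 L/s


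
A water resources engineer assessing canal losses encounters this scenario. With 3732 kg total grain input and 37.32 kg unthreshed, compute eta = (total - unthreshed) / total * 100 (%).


eta = (total - unthreshed) / total * 100
    = (3732 - 37.32) / 3732 * 100
    = 3694.68 / 3732 * 100
    = 99%


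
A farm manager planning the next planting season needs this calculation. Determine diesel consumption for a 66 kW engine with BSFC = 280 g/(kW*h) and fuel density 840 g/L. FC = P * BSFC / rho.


FC = P * BSFC / rho_fuel
   = 66 * 280 / 840
   = 18480 / 840
   = 22 L/h


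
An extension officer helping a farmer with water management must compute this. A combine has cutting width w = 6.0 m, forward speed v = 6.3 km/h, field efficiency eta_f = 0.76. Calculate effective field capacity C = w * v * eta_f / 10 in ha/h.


C = w * v * eta_f / 10
  = 6.0 * 6.3 * 0.76 / 10
  = 28.73 / 10
  = 2.87 ha/h


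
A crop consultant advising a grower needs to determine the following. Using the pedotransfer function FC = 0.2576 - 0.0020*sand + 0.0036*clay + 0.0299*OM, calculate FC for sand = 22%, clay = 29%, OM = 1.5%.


FC = 0.2576 - 0.0020*22 + 0.0036*29 + 0.0299*1.5
   = 0.2576 - 0.0440 + 0.1044 + 0.0449
   = 0.3629


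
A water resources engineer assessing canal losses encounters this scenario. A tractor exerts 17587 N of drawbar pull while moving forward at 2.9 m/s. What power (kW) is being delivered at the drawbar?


P = F * v / 1000
  = 17587 * 2.9 / 1000
  = 51002.30 / 1000
  = 51.00 kW


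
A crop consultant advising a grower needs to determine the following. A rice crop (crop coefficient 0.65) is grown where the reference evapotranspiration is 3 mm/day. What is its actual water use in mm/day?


ETc = Kc * ET0
    = 0.65 * 3
    = 1.95 mm/day


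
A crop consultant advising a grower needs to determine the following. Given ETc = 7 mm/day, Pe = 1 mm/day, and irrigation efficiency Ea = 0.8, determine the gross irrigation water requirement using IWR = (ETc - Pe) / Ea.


IWR = (ETc - Pe) / Ea
    = (7 - 1) / 0.8
    = 6 / 0.8
    = 7.50 mm/day


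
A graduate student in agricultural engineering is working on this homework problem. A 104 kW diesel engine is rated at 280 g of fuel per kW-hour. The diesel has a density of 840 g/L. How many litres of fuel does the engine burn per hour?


FC = P * BSFC / rho_fuel
   = 104 * 280 / 840
   = 29120 / 840
   = 34.67 L/h


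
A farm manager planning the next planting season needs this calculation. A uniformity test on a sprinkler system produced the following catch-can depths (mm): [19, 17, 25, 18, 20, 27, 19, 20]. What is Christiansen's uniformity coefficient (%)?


xbar = 165 / 8 = 20.625
sum|xi - xbar| = 21.500
CU = 100 * (1 - 21.500 / (8 * 20.625))
   = 100 * (1 - 0.1303)
   = 86.97%


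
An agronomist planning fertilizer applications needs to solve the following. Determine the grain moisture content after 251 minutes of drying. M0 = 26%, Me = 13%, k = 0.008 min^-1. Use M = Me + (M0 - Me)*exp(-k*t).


M = Me + (M0 - Me) * e^(-k*t)
  = 13 + (26 - 13) * e^(-0.008*251)
  = 13 + 13 * e^(-2.008)
  = 13 + 13 * 0.13426
  = 13 + 1.7453
  = 14.75%


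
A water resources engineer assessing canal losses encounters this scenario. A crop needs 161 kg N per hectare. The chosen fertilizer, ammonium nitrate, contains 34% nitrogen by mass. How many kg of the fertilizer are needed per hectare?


Rate = N_required / (N_content / 100)
     = 161 / (34 / 100)
     = 161 / 0.34
     = 473.53 kg/ha


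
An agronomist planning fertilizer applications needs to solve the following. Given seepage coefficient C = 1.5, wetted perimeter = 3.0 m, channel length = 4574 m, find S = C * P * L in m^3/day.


S = C * P * L
  = 1.5 * 3.0 * 4574
  = 20583 m^3/day


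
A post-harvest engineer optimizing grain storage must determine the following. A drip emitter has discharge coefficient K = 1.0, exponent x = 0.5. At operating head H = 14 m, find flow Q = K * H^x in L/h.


Q = K * H^x
  = 1.0 * 14^0.5
  = 1.0 * 3.7417
  = 3.74 L/h


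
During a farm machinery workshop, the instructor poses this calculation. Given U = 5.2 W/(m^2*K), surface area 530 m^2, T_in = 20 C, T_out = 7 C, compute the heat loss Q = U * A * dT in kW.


dT = 20 - (7) = 13 K
Q = U * A * dT
  = 5.2 * 530 * 13
  = 35828 W = 35.83 kW


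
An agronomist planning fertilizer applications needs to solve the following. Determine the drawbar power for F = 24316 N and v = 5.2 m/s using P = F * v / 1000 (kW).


P = F * v / 1000
  = 24316 * 5.2 / 1000
  = 126443.20 / 1000
  = 126.44 kW


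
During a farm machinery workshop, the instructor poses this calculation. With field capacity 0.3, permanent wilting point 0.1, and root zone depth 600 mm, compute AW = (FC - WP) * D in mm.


AW = (FC - WP) * D
   = (0.3 - 0.1) * 600
   = 0.20 * 600
   = 120 mm


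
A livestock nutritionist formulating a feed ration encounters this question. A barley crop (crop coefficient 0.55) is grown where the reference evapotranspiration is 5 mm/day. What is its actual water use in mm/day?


ETc = Kc * ET0
    = 0.55 * 5
    = 2.75 mm/day


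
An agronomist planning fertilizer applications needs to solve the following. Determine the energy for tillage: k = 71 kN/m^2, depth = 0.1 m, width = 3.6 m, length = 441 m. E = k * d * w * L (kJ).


E = k * d * w * L
  = 71 * 0.1 * 3.6 * 441
  = 11271.96 kJ


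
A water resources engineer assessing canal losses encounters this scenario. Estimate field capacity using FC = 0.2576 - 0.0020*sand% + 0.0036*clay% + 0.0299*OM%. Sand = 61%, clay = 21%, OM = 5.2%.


FC = 0.2576 - 0.0020*61 + 0.0036*21 + 0.0299*5.2
   = 0.2576 - 0.1220 + 0.0756 + 0.1555
   = 0.3667


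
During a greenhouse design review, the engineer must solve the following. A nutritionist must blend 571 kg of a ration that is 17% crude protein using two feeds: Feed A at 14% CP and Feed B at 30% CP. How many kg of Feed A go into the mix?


parts_A = CP_b - target = 30 - 17 = 13
parts_B = target - CP_a = 17 - 14 = 3
total_parts = 13 + 3 = 16
Feed A = 571 * 13 / 16 = 463.94 kg
Feed B = 571 * 3 / 16 = 107.06 kg

463.94 kg


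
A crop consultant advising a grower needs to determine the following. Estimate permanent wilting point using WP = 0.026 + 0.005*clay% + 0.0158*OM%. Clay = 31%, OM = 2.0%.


WP = 0.026 + 0.005*31 + 0.0158*2.0
   = 0.026 + 0.1550 + 0.0316
   = 0.2126


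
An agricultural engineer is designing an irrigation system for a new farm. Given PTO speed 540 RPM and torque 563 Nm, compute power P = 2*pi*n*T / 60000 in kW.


P = 2*pi*n*T / 60000
  = 2*pi * 540 * 563 / 60000
  = 1910214.00 / 60000
  = 31.84 kW


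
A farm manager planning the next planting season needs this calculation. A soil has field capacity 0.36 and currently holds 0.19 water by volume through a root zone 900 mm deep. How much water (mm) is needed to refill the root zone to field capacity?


SMD = (FC - theta) * D
    = (0.36 - 0.19) * 900
    = 0.170 * 900
    = 153 mm


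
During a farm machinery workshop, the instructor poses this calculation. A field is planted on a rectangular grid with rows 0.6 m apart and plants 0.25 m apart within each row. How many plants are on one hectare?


D = 10000 / (row_sp * plant_sp)
  = 10000 / (0.6 * 0.25)
  = 10000 / 0.1500
  = 66666.67 plants/ha


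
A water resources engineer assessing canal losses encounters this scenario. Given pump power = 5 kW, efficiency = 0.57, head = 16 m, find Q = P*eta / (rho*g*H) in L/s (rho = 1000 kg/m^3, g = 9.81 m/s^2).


Q = (P * 1000 * eta) / (rho * g * H)
  = (5 * 1000 * 0.57) / (1000 * 9.81 * 16)
  = 2850 / 156960
  = 0.01816 m^3/s = 18.16 L/s


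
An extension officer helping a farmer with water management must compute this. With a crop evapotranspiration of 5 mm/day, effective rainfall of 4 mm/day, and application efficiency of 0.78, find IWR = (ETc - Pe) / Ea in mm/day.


IWR = (ETc - Pe) / Ea
    = (5 - 4) / 0.78
    = 1 / 0.78
    = 1.28 mm/day


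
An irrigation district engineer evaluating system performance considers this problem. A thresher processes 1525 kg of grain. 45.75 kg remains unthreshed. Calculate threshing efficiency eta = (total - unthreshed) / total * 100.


eta = (total - unthreshed) / total * 100
    = (1525 - 45.75) / 1525 * 100
    = 1479.25 / 1525 * 100
    = 97%


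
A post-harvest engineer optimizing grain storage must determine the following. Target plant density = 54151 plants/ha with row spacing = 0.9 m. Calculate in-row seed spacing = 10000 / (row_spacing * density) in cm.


spacing = 10000 / (row_sp * density)
        = 10000 / (0.9 * 54151)
        = 10000 / 48735.90
        = 0.20519 m = 20.52 cm


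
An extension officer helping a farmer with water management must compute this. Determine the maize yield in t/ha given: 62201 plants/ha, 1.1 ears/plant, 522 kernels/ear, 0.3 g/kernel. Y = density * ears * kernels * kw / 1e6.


Y = density * ears * kernels * kw
  = 62201 * 1.1 * 522 * 0.3 g/ha
  = 10714744.26 g/ha
  = 10714.74 kg/ha = 10.71 t/ha


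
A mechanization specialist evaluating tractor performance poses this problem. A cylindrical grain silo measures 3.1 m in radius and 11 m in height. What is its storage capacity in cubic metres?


V = pi * r^2 * h
  = pi * 3.1^2 * 11
  = pi * 9.61 * 11
  = 332.10 m^3


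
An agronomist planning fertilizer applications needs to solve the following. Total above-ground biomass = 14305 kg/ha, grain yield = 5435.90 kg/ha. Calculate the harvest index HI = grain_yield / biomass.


HI = grain_yield / biomass
   = 5435.90 / 14305
   = 0.38


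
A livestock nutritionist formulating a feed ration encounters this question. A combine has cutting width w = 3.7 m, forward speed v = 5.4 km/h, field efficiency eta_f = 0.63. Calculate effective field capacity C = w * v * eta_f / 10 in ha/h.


C = w * v * eta_f / 10
  = 3.7 * 5.4 * 0.63 / 10
  = 12.59 / 10
  = 1.26 ha/h


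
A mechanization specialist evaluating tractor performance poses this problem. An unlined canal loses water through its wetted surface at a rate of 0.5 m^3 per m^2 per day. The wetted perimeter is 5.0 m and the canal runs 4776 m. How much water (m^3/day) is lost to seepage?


S = C * P * L
  = 0.5 * 5.0 * 4776
  = 11940 m^3/day


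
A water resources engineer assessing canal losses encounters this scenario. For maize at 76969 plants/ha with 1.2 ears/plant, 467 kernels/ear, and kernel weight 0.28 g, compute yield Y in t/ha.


Y = density * ears * kernels * kw
  = 76969 * 1.2 * 467 * 0.28 g/ha
  = 12077359.73 g/ha
  = 12077.36 kg/ha = 12.08 t/ha


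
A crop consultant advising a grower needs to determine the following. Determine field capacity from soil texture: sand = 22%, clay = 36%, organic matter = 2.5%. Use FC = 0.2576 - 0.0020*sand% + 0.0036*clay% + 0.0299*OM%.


FC = 0.2576 - 0.0020*22 + 0.0036*36 + 0.0299*2.5
   = 0.2576 - 0.0440 + 0.1296 + 0.0748
   = 0.4180


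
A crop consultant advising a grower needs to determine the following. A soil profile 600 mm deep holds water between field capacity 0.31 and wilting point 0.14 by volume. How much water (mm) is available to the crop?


AW = (FC - WP) * D
   = (0.31 - 0.14) * 600
   = 0.17 * 600
   = 102 mm


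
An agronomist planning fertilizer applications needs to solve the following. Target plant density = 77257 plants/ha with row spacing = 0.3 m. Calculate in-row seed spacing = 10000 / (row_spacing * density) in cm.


spacing = 10000 / (row_sp * density)
        = 10000 / (0.3 * 77257)
        = 10000 / 23177.10
        = 0.43146 m = 43.15 cm


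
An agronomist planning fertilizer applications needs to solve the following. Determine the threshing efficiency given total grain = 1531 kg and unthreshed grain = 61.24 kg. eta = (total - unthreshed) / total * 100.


eta = (total - unthreshed) / total * 100
    = (1531 - 61.24) / 1531 * 100
    = 1469.76 / 1531 * 100
    = 96%


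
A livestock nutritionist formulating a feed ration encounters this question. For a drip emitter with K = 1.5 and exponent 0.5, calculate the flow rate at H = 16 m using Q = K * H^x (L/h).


Q = K * H^x
  = 1.5 * 16^0.5
  = 1.5 * 4
  = 6 L/h


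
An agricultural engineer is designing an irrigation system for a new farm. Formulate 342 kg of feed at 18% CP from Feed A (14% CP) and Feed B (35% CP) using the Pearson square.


parts_A = CP_b - target = 35 - 18 = 17
parts_B = target - CP_a = 18 - 14 = 4
total_parts = 17 + 4 = 21
Feed A = 342 * 17 / 21 = 276.86 kg
Feed B = 342 * 4 / 21 = 65.14 kg

276.86 kg


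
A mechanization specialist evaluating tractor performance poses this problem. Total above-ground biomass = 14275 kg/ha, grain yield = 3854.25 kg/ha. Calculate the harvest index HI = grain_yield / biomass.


HI = grain_yield / biomass
   = 3854.25 / 14275
   = 0.27


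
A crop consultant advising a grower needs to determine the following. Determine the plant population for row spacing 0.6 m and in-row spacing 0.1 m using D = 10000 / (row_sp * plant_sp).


D = 10000 / (row_sp * plant_sp)
  = 10000 / (0.6 * 0.1)
  = 10000 / 0.0600
  = 166666.67 plants/ha


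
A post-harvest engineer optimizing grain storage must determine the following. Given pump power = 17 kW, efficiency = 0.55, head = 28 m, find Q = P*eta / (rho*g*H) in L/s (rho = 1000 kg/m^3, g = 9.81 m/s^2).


Q = (P * 1000 * eta) / (rho * g * H)
  = (17 * 1000 * 0.55) / (1000 * 9.81 * 28)
  = 9350 / 274680
  = 0.03404 m^3/s = 34.04 L/s


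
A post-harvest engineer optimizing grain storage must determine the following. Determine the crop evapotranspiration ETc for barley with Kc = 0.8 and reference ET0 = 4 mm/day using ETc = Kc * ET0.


ETc = Kc * ET0
    = 0.8 * 4
    = 3.20 mm/day


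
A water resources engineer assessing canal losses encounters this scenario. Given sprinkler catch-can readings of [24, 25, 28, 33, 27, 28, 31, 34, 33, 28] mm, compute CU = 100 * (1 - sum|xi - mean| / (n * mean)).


xbar = 291 / 10 = 29.100
sum|xi - xbar| = 29.200
CU = 100 * (1 - 29.200 / (10 * 29.100))
   = 100 * (1 - 0.1003)
   = 89.97%


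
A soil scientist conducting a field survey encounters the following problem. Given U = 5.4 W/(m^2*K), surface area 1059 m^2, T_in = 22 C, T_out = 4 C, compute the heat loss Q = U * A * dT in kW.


dT = 22 - (4) = 18 K
Q = U * A * dT
  = 5.4 * 1059 * 18
  = 102934.80 W = 102.93 kW


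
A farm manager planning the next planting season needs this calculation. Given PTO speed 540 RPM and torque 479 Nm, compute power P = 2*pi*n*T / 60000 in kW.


P = 2*pi*n*T / 60000
  = 2*pi * 540 * 479 / 60000
  = 1625208.71 / 60000
  = 27.09 kW


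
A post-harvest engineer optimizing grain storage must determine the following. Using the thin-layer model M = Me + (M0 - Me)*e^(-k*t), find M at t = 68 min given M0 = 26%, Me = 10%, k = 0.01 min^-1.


M = Me + (M0 - Me) * e^(-k*t)
  = 10 + (26 - 10) * e^(-0.01*68)
  = 10 + 16 * e^(-0.680)
  = 10 + 16 * 0.50662
  = 10 + 8.1059
  = 18.11%


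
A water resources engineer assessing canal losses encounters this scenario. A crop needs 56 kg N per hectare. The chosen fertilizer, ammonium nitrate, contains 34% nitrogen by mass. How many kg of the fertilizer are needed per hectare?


Rate = N_required / (N_content / 100)
     = 56 / (34 / 100)
     = 56 / 0.34
     = 164.71 kg/ha


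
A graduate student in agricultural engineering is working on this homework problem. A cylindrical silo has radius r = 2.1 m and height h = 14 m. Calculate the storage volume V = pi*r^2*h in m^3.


V = pi * r^2 * h
  = pi * 2.1^2 * 14
  = pi * 4.41 * 14
  = 193.96 m^3


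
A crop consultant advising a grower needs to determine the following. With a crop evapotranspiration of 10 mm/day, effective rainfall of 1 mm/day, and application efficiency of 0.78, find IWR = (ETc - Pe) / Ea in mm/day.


IWR = (ETc - Pe) / Ea
    = (10 - 1) / 0.78
    = 9 / 0.78
    = 11.54 mm/day


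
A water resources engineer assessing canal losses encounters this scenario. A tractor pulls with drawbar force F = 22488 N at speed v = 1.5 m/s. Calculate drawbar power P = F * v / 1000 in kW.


P = F * v / 1000
  = 22488 * 1.5 / 1000
  = 33732 / 1000
  = 33.73 kW


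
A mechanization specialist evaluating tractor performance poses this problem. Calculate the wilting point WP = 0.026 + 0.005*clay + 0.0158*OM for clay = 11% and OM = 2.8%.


WP = 0.026 + 0.005*11 + 0.0158*2.8
   = 0.026 + 0.0550 + 0.0442
   = 0.1252


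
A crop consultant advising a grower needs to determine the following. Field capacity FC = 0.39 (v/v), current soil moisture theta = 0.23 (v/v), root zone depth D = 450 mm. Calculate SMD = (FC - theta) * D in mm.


SMD = (FC - theta) * D
    = (0.39 - 0.23) * 450
    = 0.160 * 450
    = 72 mm


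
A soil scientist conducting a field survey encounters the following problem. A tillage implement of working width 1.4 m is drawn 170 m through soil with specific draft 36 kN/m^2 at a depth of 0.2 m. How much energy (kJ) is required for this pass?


E = k * d * w * L
  = 36 * 0.2 * 1.4 * 170
  = 1713.60 kJ


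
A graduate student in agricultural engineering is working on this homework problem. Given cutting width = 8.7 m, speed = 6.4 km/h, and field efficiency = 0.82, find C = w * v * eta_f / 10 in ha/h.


C = w * v * eta_f / 10
  = 8.7 * 6.4 * 0.82 / 10
  = 45.66 / 10
  = 4.57 ha/h


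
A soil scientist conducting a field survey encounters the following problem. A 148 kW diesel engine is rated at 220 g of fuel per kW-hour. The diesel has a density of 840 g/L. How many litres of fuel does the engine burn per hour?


FC = P * BSFC / rho_fuel
   = 148 * 220 / 840
   = 32560 / 840
   = 38.76 L/h


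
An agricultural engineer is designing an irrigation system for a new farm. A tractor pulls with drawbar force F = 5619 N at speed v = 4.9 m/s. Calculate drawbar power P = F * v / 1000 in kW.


P = F * v / 1000
  = 5619 * 4.9 / 1000
  = 27533.10 / 1000
  = 27.53 kW


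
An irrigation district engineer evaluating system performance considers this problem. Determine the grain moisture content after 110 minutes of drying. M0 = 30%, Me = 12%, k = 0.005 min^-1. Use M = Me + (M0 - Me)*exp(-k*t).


M = Me + (M0 - Me) * e^(-k*t)
  = 12 + (30 - 12) * e^(-0.005*110)
  = 12 + 18 * e^(-0.550)
  = 12 + 18 * 0.57695
  = 12 + 10.3851
  = 22.39%


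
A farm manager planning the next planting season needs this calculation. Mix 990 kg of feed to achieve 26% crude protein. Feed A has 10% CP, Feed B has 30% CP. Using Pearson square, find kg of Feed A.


parts_A = CP_b - target = 30 - 26 = 4
parts_B = target - CP_a = 26 - 10 = 16
total_parts = 4 + 16 = 20
Feed A = 990 * 4 / 20 = 198 kg
Feed B = 990 * 16 / 20 = 792 kg

198 kg


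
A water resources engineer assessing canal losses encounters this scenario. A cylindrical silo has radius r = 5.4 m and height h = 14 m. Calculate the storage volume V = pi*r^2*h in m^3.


V = pi * r^2 * h
  = pi * 5.4^2 * 14
  = pi * 29.16 * 14
  = 1282.52 m^3


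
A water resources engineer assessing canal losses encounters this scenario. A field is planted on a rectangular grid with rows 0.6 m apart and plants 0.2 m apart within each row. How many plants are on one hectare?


D = 10000 / (row_sp * plant_sp)
  = 10000 / (0.6 * 0.2)
  = 10000 / 0.1200
  = 83333.33 plants/ha


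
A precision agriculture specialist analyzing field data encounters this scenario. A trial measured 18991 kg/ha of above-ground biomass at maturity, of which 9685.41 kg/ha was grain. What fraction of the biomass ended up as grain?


HI = grain_yield / biomass
   = 9685.41 / 18991
   = 0.51


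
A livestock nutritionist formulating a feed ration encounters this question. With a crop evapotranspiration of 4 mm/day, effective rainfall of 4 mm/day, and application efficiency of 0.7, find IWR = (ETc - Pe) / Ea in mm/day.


IWR = (ETc - Pe) / Ea
    = (4 - 4) / 0.7
    = 0 / 0.7
    = 0 mm/day


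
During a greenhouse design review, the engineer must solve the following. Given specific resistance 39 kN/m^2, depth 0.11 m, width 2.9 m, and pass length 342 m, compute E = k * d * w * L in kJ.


E = k * d * w * L
  = 39 * 0.11 * 2.9 * 342
  = 4254.82 kJ
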